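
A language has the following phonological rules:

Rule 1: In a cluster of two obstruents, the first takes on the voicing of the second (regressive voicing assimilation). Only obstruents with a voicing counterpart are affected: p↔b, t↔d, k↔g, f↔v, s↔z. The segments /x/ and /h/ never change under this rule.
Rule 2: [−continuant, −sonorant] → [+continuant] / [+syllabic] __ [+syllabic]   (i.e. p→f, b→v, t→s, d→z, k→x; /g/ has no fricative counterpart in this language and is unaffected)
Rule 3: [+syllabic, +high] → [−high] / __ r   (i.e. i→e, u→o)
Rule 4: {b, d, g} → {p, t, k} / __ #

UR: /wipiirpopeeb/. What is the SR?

wifierpofeep

Rule 1 (regressive voicing assimilation): no segment meets the environment; /wipiirpopeeb/ is unchanged.
Rule 2 (intervocalic spirantization): /p/ is a stop between vowels /i/ and /i/, so it spirantizes to the fricative [f]. /p/ is a stop between vowels /o/ and /e/, so it spirantizes to the fricative [f]. /wipiirpopeeb/ → wifiirpofeeb.
Rule 3 (pre-rhotic lowering): /i/ is a high vowel immediately before /r/, so it lowers to [e]. /wifiirpofeeb/ → wifierpofeeb.
Rule 4 (final devoicing): /b/ is a voiced stop in word-final position, so it devoices to [p]. /wifierpofeeb/ → wifierpofeep.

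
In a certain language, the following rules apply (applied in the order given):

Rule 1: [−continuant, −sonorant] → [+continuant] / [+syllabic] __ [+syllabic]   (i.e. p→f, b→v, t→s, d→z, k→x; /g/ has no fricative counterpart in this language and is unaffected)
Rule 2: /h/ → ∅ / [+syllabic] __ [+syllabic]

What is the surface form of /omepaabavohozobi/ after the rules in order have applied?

omefaavavoozovi

Rule 1 (intervocalic spirantization): /p/ is a stop between vowels /e/ and /a/, so it spirantizes to the fricative [f]. /b/ is a stop between vowels /a/ and /a/, so it spirantizes to the fricative [v]. /b/ is a stop between vowels /o/ and /i/, so it spirantizes to the fricative [v]. /omepaabavohozobi/ → omefaavavohozovi.
Rule 2 (intervocalic h-deletion): /h/ occurs between vowels /o/ and /o/, so it deletes. /omefaavavohozovi/ → omefaavavoozovi.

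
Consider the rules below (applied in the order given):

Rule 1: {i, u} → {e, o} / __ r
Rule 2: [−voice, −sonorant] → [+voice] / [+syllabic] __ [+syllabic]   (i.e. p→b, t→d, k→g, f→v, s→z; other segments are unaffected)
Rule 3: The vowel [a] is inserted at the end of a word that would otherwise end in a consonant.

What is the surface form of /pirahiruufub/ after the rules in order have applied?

peraheruuvuba

Rule 1 (pre-rhotic lowering): /i/ is a high vowel immediately before /r/, so it lowers to [e]. /i/ is a high vowel immediately before /r/, so it lowers to [e]. /pirahiruufub/ → peraheruufub.
Rule 2 (intervocalic voicing): /f/ is a voiceless obstruent between vowels /u/ and /u/, so it voices to [v]. /peraheruufub/ → peraheruuvub.
Rule 3 (final a-epenthesis): the form ends in the consonant /b/, so [a] is inserted word-finally. /peraheruuvub/ → peraheruuvuba.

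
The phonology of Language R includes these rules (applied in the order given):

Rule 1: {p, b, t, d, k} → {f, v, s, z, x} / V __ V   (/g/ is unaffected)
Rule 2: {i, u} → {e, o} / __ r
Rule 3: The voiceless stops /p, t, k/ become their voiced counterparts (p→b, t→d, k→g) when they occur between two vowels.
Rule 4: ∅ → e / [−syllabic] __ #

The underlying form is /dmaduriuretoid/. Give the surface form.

dmazorioresoide

Rule 1 (intervocalic spirantization): /d/ is a stop between vowels /a/ and /u/, so it spirantizes to the fricative [z]. /t/ is a stop between vowels /e/ and /o/, so it spirantizes to the fricative [s]. /dmaduriuretoid/ → dmazuriuresoid.
Rule 2 (pre-rhotic lowering): /u/ is a high vowel immediately before /r/, so it lowers to [o]. /u/ is a high vowel immediately before /r/, so it lowers to [o]. /dmazuriuresoid/ → dmazorioresoid.
Rule 3 (intervocalic voicing): no segment meets the environment; /dmazorioresoid/ is unchanged.
Rule 4 (final e-epenthesis): the form ends in the consonant /d/, so [e] is inserted word-finally. /dmazorioresoid/ → dmazorioresoide.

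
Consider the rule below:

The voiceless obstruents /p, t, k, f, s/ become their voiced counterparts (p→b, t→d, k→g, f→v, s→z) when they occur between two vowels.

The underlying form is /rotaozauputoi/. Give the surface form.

/t/ is a voiceless obstruent between vowels /o/ and /a/, so it voices to [d].
/p/ is a voiceless obstruent between vowels /u/ and /u/, so it voices to [b].
/t/ is a voiceless obstruent between vowels /u/ and /o/, so it voices to [d].
Surface form: [rodaozaubudoi].

rodaozaubudoi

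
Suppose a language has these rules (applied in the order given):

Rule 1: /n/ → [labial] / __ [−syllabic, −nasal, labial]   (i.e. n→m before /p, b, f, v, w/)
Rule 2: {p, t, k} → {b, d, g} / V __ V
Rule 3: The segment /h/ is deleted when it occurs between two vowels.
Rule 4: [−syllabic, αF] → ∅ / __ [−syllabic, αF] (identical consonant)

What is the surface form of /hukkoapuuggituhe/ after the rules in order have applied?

hukoabuugidue

Rule 1 (nasal place assimilation): no segment meets the environment; /hukkoapuuggituhe/ is unchanged.
Rule 2 (intervocalic voicing): /p/ is a voiceless stop between vowels /a/ and /u/, so it voices to [b]. /t/ is a voiceless stop between vowels /i/ and /u/, so it voices to [d]. /hukkoapuuggituhe/ → hukkoabuuggiduhe.
Rule 3 (intervocalic h-deletion): /h/ occurs between vowels /u/ and /e/, so it deletes. /hukkoabuuggiduhe/ → hukkoabuuggidue.
Rule 4 (degemination): /kk/ is a geminate; the first /k/ deletes. /gg/ is a geminate; the first /g/ deletes. /hukkoabuuggidue/ → hukoabuugidue.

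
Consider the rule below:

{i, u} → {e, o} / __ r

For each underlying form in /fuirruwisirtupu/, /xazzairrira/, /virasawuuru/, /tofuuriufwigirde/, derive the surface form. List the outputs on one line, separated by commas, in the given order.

/fuirruwisirtupu/: /i/ is a high vowel immediately before /r/, so it lowers to [e]. /i/ is a high vowel immediately before /r/, so it lowers to [e]. → [fuerruwisertupu].
/xazzairrira/: /i/ is a high vowel immediately before /r/, so it lowers to [e]. /i/ is a high vowel immediately before /r/, so it lowers to [e]. → [xazzaerrera].
/virasawuuru/: /i/ is a high vowel immediately before /r/, so it lowers to [e]. /u/ is a high vowel immediately before /r/, so it lowers to [o]. → [verasawuoru].
/tofuuriufwigirde/: /u/ is a high vowel immediately before /r/, so it lowers to [o]. /i/ is a high vowel immediately before /r/, so it lowers to [e]. → [tofuoriufwigerde].

fuerruwisertupu, xazzaerrera, verasawuoru, tofuoriufwigerde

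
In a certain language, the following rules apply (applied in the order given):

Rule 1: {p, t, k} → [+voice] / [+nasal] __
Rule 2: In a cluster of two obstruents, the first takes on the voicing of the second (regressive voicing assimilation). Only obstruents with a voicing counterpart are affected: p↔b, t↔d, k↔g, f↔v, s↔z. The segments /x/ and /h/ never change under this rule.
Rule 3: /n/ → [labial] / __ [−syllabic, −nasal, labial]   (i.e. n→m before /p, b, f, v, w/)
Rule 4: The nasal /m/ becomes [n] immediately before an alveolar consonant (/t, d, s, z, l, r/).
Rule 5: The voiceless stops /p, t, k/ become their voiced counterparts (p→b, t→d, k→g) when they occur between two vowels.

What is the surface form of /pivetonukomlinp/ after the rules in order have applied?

pivedonugonlimb

Rule 1 (post-nasal voicing): /p/ is a voiceless stop immediately after the nasal /n/, so it voices to [b]. /pivetonukomlinp/ → pivetonukomlinb.
Rule 2 (regressive voicing assimilation): no segment meets the environment; /pivetonukomlinb/ is unchanged.
Rule 3 (nasal place assimilation): /n/ precedes the labial consonant /b/, so it assimilates in place to [m]. /pivetonukomlinb/ → pivetonukomlimb.
Rule 4 (nasal place assimilation): /m/ precedes the alveolar consonant /l/, so it assimilates in place to [n]. /pivetonukomlimb/ → pivetonukonlimb.
Rule 5 (intervocalic voicing): /t/ is a voiceless stop between vowels /e/ and /o/, so it voices to [d]. /k/ is a voiceless stop between vowels /u/ and /o/, so it voices to [g]. /pivetonukonlimb/ → pivedonugonlimb.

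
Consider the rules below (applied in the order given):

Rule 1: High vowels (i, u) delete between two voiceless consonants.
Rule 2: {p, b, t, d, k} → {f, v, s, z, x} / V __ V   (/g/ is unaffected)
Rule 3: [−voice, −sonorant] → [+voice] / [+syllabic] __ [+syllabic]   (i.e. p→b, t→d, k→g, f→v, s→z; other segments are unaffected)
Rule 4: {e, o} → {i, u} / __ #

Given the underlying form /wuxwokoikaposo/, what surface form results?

Rule 1 (high vowel syncope): no segment meets the environment; /wuxwokoikaposo/ is unchanged.
Rule 2 (intervocalic spirantization): /k/ is a stop between vowels /o/ and /o/, so it spirantizes to the fricative [x]. /k/ is a stop between vowels /i/ and /a/, so it spirantizes to the fricative [x]. /p/ is a stop between vowels /a/ and /o/, so it spirantizes to the fricative [f]. /wuxwokoikaposo/ → wuxwoxoixafoso.
Rule 3 (intervocalic voicing): /f/ is a voiceless obstruent between vowels /a/ and /o/, so it voices to [v]. /s/ is a voiceless obstruent between vowels /o/ and /o/, so it voices to [z]. /wuxwoxoixafoso/ → wuxwoxoixavozo.
Rule 4 (final vowel raising): /o/ is a mid vowel in word-final position, so it raises to [u]. /wuxwoxoixavozo/ → wuxwoxoixavozu.

wuxwoxoixavozu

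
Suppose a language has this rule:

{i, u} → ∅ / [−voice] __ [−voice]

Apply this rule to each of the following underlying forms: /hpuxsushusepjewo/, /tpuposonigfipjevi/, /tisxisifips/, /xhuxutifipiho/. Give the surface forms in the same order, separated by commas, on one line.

hpxsshsepjewo, tpposonigfpjevi, tsxsfps, xhxtfpho

/hpuxsushusepjewo/: /u/ is a high vowel flanked by voiceless consonants /p/ and /x/, so it deletes. /u/ is a high vowel flanked by voiceless consonants /s/ and /s/, so it deletes. /u/ is a high vowel flanked by voiceless consonants /h/ and /s/, so it deletes. → [hpxsshsepjewo].
/tpuposonigfipjevi/: /u/ is a high vowel flanked by voiceless consonants /p/ and /p/, so it deletes. /i/ is a high vowel flanked by voiceless consonants /f/ and /p/, so it deletes. → [tpposonigfpjevi].
/tisxisifips/: /i/ is a high vowel flanked by voiceless consonants /t/ and /s/, so it deletes. /i/ is a high vowel flanked by voiceless consonants /x/ and /s/, so it deletes. /i/ is a high vowel flanked by voiceless consonants /s/ and /f/, so it deletes. /i/ is a high vowel flanked by voiceless consonants /f/ and /p/, so it deletes. → [tsxsfps].
/xhuxutifipiho/: /u/ is a high vowel flanked by voiceless consonants /h/ and /x/, so it deletes. /u/ is a high vowel flanked by voiceless consonants /x/ and /t/, so it deletes. /i/ is a high vowel flanked by voiceless consonants /t/ and /f/, so it deletes. /i/ is a high vowel flanked by voiceless consonants /f/ and /p/, so it deletes. /i/ is a high vowel flanked by voiceless consonants /p/ and /h/, so it deletes. → [xhxtfpho].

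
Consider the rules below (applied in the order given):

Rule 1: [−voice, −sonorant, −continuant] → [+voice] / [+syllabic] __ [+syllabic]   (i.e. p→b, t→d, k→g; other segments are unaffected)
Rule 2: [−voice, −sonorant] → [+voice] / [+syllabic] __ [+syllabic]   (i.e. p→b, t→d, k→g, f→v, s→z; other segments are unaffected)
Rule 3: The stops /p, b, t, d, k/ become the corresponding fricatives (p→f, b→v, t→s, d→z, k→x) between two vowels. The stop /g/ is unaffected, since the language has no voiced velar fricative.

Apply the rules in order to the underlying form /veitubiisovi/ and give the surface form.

veizuviizovi

Rule 1 (intervocalic voicing): /t/ is a voiceless stop between vowels /i/ and /u/, so it voices to [d]. /veitubiisovi/ → veidubiisovi.
Rule 2 (intervocalic voicing): /s/ is a voiceless obstruent between vowels /i/ and /o/, so it voices to [z]. /veidubiisovi/ → veidubiizovi.
Rule 3 (intervocalic spirantization): /d/ is a stop between vowels /i/ and /u/, so it spirantizes to the fricative [z]. /b/ is a stop between vowels /u/ and /i/, so it spirantizes to the fricative [v]. /veidubiizovi/ → veizuviizovi.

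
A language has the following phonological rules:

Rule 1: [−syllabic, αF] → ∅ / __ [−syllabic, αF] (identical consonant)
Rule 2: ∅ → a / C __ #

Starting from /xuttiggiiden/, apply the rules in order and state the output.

Rule 1 (degemination): /tt/ is a geminate; the first /t/ deletes. /gg/ is a geminate; the first /g/ deletes. /xuttiggiiden/ → xutigiiden.
Rule 2 (final a-epenthesis): the form ends in the consonant /n/, so [a] is inserted word-finally. /xutigiiden/ → xutigiidena.

xutigiidena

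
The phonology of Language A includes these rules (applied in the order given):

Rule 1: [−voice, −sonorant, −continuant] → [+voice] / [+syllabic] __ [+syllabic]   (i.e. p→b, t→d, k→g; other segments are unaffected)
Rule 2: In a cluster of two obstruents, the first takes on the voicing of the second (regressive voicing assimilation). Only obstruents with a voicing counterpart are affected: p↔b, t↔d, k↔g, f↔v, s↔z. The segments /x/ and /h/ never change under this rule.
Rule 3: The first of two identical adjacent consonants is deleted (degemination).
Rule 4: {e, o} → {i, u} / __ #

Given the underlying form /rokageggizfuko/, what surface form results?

Rule 1 (intervocalic voicing): /k/ is a voiceless stop between vowels /o/ and /a/, so it voices to [g]. /k/ is a voiceless stop between vowels /u/ and /o/, so it voices to [g]. /rokageggizfuko/ → rogageggizfugo.
Rule 2 (regressive voicing assimilation): /z/ precedes the voiceless obstruent /f/, so it devoices to [s] by assimilation. /rogageggizfugo/ → rogageggisfugo.
Rule 3 (degemination): /gg/ is a geminate; the first /g/ deletes. /rogageggisfugo/ → rogagegisfugo.
Rule 4 (final vowel raising): /o/ is a mid vowel in word-final position, so it raises to [u]. /rogagegisfugo/ → rogagegisfugu.

rogagegisfugu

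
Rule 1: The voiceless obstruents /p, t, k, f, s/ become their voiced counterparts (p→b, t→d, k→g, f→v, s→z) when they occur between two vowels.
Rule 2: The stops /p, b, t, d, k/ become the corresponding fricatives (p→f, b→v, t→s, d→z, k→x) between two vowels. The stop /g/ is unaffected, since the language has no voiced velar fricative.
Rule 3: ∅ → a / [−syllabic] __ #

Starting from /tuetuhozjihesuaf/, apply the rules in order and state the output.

Rule 1 (intervocalic voicing): /t/ is a voiceless obstruent between vowels /e/ and /u/, so it voices to [d]. /s/ is a voiceless obstruent between vowels /e/ and /u/, so it voices to [z]. /tuetuhozjihesuaf/ → tueduhozjihezuaf.
Rule 2 (intervocalic spirantization): /d/ is a stop between vowels /e/ and /u/, so it spirantizes to the fricative [z]. /tueduhozjihezuaf/ → tuezuhozjihezuaf.
Rule 3 (final a-epenthesis): the form ends in the consonant /f/, so [a] is inserted word-finally. /tuezuhozjihezuaf/ → tuezuhozjihezuafa.

tuezuhozjihezuafa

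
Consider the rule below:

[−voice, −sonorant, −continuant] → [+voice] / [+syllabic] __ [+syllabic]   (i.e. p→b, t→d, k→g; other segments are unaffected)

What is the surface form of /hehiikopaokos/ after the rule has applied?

/k/ is a voiceless stop between vowels /i/ and /o/, so it voices to [g].
/p/ is a voiceless stop between vowels /o/ and /a/, so it voices to [b].
/k/ is a voiceless stop between vowels /o/ and /o/, so it voices to [g].
Surface form: [hehiigobaogos].

hehiigobaogos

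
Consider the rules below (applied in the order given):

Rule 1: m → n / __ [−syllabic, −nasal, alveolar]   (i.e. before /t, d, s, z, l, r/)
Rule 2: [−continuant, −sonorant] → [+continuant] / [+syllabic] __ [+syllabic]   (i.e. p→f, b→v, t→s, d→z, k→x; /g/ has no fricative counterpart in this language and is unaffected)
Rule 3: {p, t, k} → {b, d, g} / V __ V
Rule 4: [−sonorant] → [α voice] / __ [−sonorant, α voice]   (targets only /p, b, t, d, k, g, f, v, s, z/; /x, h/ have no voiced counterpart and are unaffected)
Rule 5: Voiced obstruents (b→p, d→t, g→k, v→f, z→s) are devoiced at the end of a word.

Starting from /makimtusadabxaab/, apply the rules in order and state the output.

Rule 1 (nasal place assimilation): /m/ precedes the alveolar consonant /t/, so it assimilates in place to [n]. /makimtusadabxaab/ → makintusadabxaab.
Rule 2 (intervocalic spirantization): /k/ is a stop between vowels /a/ and /i/, so it spirantizes to the fricative [x]. /d/ is a stop between vowels /a/ and /a/, so it spirantizes to the fricative [z]. /makintusadabxaab/ → maxintusazabxaab.
Rule 3 (intervocalic voicing): no segment meets the environment; /maxintusazabxaab/ is unchanged.
Rule 4 (regressive voicing assimilation): /b/ precedes the voiceless obstruent /x/, so it devoices to [p] by assimilation. /maxintusazabxaab/ → maxintusazapxaab.
Rule 5 (final devoicing): /b/ is a voiced obstruent in word-final position, so it devoices to [p]. /maxintusazapxaab/ → maxintusazapxaap.

maxintusazapxaap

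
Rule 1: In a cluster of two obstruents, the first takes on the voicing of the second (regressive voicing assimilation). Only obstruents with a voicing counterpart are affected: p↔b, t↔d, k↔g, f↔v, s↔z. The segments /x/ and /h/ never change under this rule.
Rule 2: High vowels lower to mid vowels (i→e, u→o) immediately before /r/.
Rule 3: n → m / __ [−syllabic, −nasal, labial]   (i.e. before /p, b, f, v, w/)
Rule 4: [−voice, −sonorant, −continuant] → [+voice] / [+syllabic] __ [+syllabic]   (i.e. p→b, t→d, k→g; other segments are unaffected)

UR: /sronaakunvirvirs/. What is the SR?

Rule 1 (regressive voicing assimilation): no segment meets the environment; /sronaakunvirvirs/ is unchanged.
Rule 2 (pre-rhotic lowering): /i/ is a high vowel immediately before /r/, so it lowers to [e]. /i/ is a high vowel immediately before /r/, so it lowers to [e]. /sronaakunvirvirs/ → sronaakunververs.
Rule 3 (nasal place assimilation): /n/ precedes the labial consonant /v/, so it assimilates in place to [m]. /sronaakunververs/ → sronaakumververs.
Rule 4 (intervocalic voicing): /k/ is a voiceless stop between vowels /a/ and /u/, so it voices to [g]. /sronaakumververs/ → sronaagumververs.

sronaagumververs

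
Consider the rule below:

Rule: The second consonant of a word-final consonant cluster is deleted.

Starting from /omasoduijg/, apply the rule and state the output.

/g/ is the second consonant of a word-final cluster /jg/, so it deletes.
The other instances of /m/, /s/, /d/, /j/ do not occur in the required environment and remain unchanged.
Surface form: [omasoduij].

omasoduij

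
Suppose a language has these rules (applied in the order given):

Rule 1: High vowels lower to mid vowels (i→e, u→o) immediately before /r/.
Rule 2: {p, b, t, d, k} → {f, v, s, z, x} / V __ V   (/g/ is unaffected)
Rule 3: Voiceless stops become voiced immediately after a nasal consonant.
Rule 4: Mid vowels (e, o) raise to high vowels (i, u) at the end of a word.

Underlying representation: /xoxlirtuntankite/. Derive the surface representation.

Rule 1 (pre-rhotic lowering): /i/ is a high vowel immediately before /r/, so it lowers to [e]. /xoxlirtuntankite/ → xoxlertuntankite.
Rule 2 (intervocalic spirantization): /t/ is a stop between vowels /i/ and /e/, so it spirantizes to the fricative [s]. /xoxlertuntankite/ → xoxlertuntankise.
Rule 3 (post-nasal voicing): /t/ is a voiceless stop immediately after the nasal /n/, so it voices to [d]. /k/ is a voiceless stop immediately after the nasal /n/, so it voices to [g]. /xoxlertuntankise/ → xoxlertundangise.
Rule 4 (final vowel raising): /e/ is a mid vowel in word-final position, so it raises to [i]. /xoxlertundangise/ → xoxlertundangisi.

xoxlertundangisi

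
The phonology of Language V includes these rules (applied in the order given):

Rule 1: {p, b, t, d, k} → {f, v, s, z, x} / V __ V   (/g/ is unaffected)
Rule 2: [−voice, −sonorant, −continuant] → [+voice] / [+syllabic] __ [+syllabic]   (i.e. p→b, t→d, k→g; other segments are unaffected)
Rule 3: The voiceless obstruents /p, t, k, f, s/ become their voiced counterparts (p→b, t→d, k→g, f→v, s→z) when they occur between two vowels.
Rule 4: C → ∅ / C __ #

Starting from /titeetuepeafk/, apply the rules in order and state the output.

tizeezueveaf

Rule 1 (intervocalic spirantization): /t/ is a stop between vowels /i/ and /e/, so it spirantizes to the fricative [s]. /t/ is a stop between vowels /e/ and /u/, so it spirantizes to the fricative [s]. /p/ is a stop between vowels /e/ and /e/, so it spirantizes to the fricative [f]. /titeetuepeafk/ → tiseesuefeafk.
Rule 2 (intervocalic voicing): no segment meets the environment; /tiseesuefeafk/ is unchanged.
Rule 3 (intervocalic voicing): /s/ is a voiceless obstruent between vowels /i/ and /e/, so it voices to [z]. /s/ is a voiceless obstruent between vowels /e/ and /u/, so it voices to [z]. /f/ is a voiceless obstruent between vowels /e/ and /e/, so it voices to [v]. /tiseesuefeafk/ → tizeezueveafk.
Rule 4 (final cluster simplification): /k/ is the second consonant of a word-final cluster /fk/, so it deletes. /tizeezueveafk/ → tizeezueveaf.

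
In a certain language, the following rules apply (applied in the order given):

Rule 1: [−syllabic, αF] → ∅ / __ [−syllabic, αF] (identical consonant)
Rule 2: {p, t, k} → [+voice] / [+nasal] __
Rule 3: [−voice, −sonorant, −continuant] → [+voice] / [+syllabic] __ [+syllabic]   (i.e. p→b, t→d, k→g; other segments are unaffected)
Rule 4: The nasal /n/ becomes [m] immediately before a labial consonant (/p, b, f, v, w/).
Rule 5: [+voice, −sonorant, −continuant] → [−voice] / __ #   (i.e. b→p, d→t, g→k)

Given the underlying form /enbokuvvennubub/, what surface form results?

emboguvenubup

Rule 1 (degemination): /vv/ is a geminate; the first /v/ deletes. /nn/ is a geminate; the first /n/ deletes. /enbokuvvennubub/ → enbokuvenubub.
Rule 2 (post-nasal voicing): no segment meets the environment; /enbokuvenubub/ is unchanged.
Rule 3 (intervocalic voicing): /k/ is a voiceless stop between vowels /o/ and /u/, so it voices to [g]. /enbokuvenubub/ → enboguvenubub.
Rule 4 (nasal place assimilation): /n/ precedes the labial consonant /b/, so it assimilates in place to [m]. /enboguvenubub/ → emboguvenubub.
Rule 5 (final devoicing): /b/ is a voiced stop in word-final position, so it devoices to [p]. /emboguvenubub/ → emboguvenubup.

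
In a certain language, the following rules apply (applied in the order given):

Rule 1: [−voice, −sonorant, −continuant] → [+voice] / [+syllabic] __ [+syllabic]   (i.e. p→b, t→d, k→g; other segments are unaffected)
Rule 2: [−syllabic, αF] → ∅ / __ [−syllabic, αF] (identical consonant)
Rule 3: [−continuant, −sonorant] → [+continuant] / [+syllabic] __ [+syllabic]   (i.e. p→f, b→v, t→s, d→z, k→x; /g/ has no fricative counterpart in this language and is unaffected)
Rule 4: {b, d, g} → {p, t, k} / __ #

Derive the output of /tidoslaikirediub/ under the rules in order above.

tizoslaigireziup

Rule 1 (intervocalic voicing): /k/ is a voiceless stop between vowels /i/ and /i/, so it voices to [g]. /tidoslaikirediub/ → tidoslaigirediub.
Rule 2 (degemination): no segment meets the environment; /tidoslaigirediub/ is unchanged.
Rule 3 (intervocalic spirantization): /d/ is a stop between vowels /i/ and /o/, so it spirantizes to the fricative [z]. /d/ is a stop between vowels /e/ and /i/, so it spirantizes to the fricative [z]. /tidoslaigirediub/ → tizoslaigireziub.
Rule 4 (final devoicing): /b/ is a voiced stop in word-final position, so it devoices to [p]. /tizoslaigireziub/ → tizoslaigireziup.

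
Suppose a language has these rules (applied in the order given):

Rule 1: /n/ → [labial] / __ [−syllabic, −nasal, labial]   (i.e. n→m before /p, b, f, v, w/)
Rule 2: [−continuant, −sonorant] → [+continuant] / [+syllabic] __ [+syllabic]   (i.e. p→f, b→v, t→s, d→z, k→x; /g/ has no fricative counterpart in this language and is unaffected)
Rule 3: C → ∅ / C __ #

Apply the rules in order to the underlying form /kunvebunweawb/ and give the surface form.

Rule 1 (nasal place assimilation): /n/ precedes the labial consonant /v/, so it assimilates in place to [m]. /n/ precedes the labial consonant /w/, so it assimilates in place to [m]. /kunvebunweawb/ → kumvebumweawb.
Rule 2 (intervocalic spirantization): /b/ is a stop between vowels /e/ and /u/, so it spirantizes to the fricative [v]. /kumvebumweawb/ → kumvevumweawb.
Rule 3 (final cluster simplification): /b/ is the second consonant of a word-final cluster /wb/, so it deletes. /kumvevumweawb/ → kumvevumweaw.

kumvevumweaw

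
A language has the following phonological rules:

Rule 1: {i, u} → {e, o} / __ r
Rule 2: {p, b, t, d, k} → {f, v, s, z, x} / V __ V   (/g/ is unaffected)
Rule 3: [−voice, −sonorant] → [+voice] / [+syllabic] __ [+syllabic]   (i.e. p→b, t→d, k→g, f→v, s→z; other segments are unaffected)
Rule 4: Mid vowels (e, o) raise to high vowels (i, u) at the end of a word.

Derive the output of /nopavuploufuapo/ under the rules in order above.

Rule 1 (pre-rhotic lowering): no segment meets the environment; /nopavuploufuapo/ is unchanged.
Rule 2 (intervocalic spirantization): /p/ is a stop between vowels /o/ and /a/, so it spirantizes to the fricative [f]. /p/ is a stop between vowels /a/ and /o/, so it spirantizes to the fricative [f]. /nopavuploufuapo/ → nofavuploufuafo.
Rule 3 (intervocalic voicing): /f/ is a voiceless obstruent between vowels /o/ and /a/, so it voices to [v]. /f/ is a voiceless obstruent between vowels /u/ and /u/, so it voices to [v]. /f/ is a voiceless obstruent between vowels /a/ and /o/, so it voices to [v]. /nofavuploufuafo/ → novavuplouvuavo.
Rule 4 (final vowel raising): /o/ is a mid vowel in word-final position, so it raises to [u]. /novavuplouvuavo/ → novavuplouvuavu.

novavuplouvuavu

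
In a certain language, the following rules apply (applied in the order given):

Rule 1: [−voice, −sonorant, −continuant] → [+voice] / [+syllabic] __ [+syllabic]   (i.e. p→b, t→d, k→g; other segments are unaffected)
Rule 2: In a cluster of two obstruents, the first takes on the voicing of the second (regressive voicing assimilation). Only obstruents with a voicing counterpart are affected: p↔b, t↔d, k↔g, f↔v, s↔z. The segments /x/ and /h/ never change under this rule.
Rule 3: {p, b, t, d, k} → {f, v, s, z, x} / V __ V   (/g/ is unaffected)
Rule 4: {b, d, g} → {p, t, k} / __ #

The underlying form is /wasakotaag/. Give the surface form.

wasagozaak

Rule 1 (intervocalic voicing): /k/ is a voiceless stop between vowels /a/ and /o/, so it voices to [g]. /t/ is a voiceless stop between vowels /o/ and /a/, so it voices to [d]. /wasakotaag/ → wasagodaag.
Rule 2 (regressive voicing assimilation): no segment meets the environment; /wasagodaag/ is unchanged.
Rule 3 (intervocalic spirantization): /d/ is a stop between vowels /o/ and /a/, so it spirantizes to the fricative [z]. /wasagodaag/ → wasagozaag.
Rule 4 (final devoicing): /g/ is a voiced stop in word-final position, so it devoices to [k]. /wasagozaag/ → wasagozaak.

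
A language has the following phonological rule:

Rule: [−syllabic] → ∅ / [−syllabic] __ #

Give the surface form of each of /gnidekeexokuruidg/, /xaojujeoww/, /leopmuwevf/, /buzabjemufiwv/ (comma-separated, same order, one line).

/gnidekeexokuruidg/: /g/ is the second consonant of a word-final cluster /dg/, so it deletes. → [gnidekeexokuruid].
/xaojujeoww/: /w/ is the second consonant of a word-final cluster /ww/, so it deletes. → [xaojujeow].
/leopmuwevf/: /f/ is the second consonant of a word-final cluster /vf/, so it deletes. → [leopmuwev].
/buzabjemufiwv/: /v/ is the second consonant of a word-final cluster /wv/, so it deletes. → [buzabjemufiw].

gnidekeexokuruid, xaojujeow, leopmuwev, buzabjemufiw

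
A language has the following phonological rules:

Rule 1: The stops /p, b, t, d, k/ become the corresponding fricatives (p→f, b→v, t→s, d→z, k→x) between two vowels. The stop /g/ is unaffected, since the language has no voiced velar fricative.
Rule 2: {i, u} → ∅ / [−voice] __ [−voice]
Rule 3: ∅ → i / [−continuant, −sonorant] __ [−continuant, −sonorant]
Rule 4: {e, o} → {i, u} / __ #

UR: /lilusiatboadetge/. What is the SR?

Rule 1 (intervocalic spirantization): /d/ is a stop between vowels /a/ and /e/, so it spirantizes to the fricative [z]. /lilusiatboadetge/ → lilusiatboazetge.
Rule 2 (high vowel syncope): no segment meets the environment; /lilusiatboazetge/ is unchanged.
Rule 3 (stop-cluster i-epenthesis): /t/ and /b/ form a stop–stop cluster, so [i] is inserted between them. /t/ and /g/ form a stop–stop cluster, so [i] is inserted between them. /lilusiatboazetge/ → lilusiatiboazetige.
Rule 4 (final vowel raising): /e/ is a mid vowel in word-final position, so it raises to [i]. /lilusiatiboazetige/ → lilusiatiboazetigi.

lilusiatiboazetigi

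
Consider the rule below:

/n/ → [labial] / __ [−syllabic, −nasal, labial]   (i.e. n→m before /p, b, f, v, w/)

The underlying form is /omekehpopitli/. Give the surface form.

No segment of /omekehpopitli/ meets the structural description of the rule, so the form surfaces unchanged.

omekehpopitli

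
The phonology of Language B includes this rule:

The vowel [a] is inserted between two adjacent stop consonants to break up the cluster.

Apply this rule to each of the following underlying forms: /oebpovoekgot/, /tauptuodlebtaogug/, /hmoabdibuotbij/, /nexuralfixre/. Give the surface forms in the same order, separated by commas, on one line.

oebapovoekagot, taupatuodlebataogug, hmoabadibuotabij, nexuralfixre

/oebpovoekgot/: /b/ and /p/ form a stop–stop cluster, so [a] is inserted between them. /k/ and /g/ form a stop–stop cluster, so [a] is inserted between them. → [oebapovoekagot].
/tauptuodlebtaogug/: /p/ and /t/ form a stop–stop cluster, so [a] is inserted between them. /b/ and /t/ form a stop–stop cluster, so [a] is inserted between them. → [taupatuodlebataogug].
/hmoabdibuotbij/: /b/ and /d/ form a stop–stop cluster, so [a] is inserted between them. /t/ and /b/ form a stop–stop cluster, so [a] is inserted between them. → [hmoabadibuotabij].
/nexuralfixre/: the rule's environment is not met; surfaces unchanged as [nexuralfixre].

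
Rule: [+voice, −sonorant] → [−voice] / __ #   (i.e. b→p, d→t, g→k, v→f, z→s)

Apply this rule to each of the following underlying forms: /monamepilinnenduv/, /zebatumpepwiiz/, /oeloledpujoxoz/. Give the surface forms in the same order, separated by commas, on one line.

/monamepilinnenduv/: /v/ is a voiced obstruent in word-final position, so it devoices to [f]. → [monamepilinnenduf].
/zebatumpepwiiz/: /z/ is a voiced obstruent in word-final position, so it devoices to [s]. → [zebatumpepwiis].
/oeloledpujoxoz/: /z/ is a voiced obstruent in word-final position, so it devoices to [s]. → [oeloledpujoxos].

monamepilinnenduf, zebatumpepwiis, oeloledpujoxos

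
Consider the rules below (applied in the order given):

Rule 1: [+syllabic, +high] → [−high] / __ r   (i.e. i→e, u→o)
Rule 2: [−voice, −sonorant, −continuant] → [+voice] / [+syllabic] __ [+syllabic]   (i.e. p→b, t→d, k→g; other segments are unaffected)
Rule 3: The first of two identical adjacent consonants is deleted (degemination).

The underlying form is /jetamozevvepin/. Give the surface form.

Rule 1 (pre-rhotic lowering): no segment meets the environment; /jetamozevvepin/ is unchanged.
Rule 2 (intervocalic voicing): /t/ is a voiceless stop between vowels /e/ and /a/, so it voices to [d]. /p/ is a voiceless stop between vowels /e/ and /i/, so it voices to [b]. /jetamozevvepin/ → jedamozevvebin.
Rule 3 (degemination): /vv/ is a geminate; the first /v/ deletes. /jedamozevvebin/ → jedamozevebin.

jedamozevebin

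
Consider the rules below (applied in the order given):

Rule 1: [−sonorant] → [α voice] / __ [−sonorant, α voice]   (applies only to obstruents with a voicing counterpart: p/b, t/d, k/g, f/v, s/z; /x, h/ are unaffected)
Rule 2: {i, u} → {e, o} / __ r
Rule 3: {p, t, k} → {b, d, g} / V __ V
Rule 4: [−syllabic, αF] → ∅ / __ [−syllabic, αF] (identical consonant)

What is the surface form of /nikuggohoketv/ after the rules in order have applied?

nigugohogedv

Rule 1 (regressive voicing assimilation): /t/ precedes the voiced obstruent /v/, so it voices to [d] by assimilation. /nikuggohoketv/ → nikuggohokedv.
Rule 2 (pre-rhotic lowering): no segment meets the environment; /nikuggohokedv/ is unchanged.
Rule 3 (intervocalic voicing): /k/ is a voiceless stop between vowels /i/ and /u/, so it voices to [g]. /k/ is a voiceless stop between vowels /o/ and /e/, so it voices to [g]. /nikuggohokedv/ → niguggohogedv.
Rule 4 (degemination): /gg/ is a geminate; the first /g/ deletes. /niguggohogedv/ → nigugohogedv.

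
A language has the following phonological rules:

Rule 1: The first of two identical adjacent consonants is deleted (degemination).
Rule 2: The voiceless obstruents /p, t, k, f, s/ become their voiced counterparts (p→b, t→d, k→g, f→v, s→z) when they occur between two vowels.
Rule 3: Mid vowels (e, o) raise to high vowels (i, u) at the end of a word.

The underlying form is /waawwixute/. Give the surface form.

Rule 1 (degemination): /ww/ is a geminate; the first /w/ deletes. /waawwixute/ → waawixute.
Rule 2 (intervocalic voicing): /t/ is a voiceless obstruent between vowels /u/ and /e/, so it voices to [d]. /waawixute/ → waawixude.
Rule 3 (final vowel raising): /e/ is a mid vowel in word-final position, so it raises to [i]. /waawixude/ → waawixudi.

waawixudi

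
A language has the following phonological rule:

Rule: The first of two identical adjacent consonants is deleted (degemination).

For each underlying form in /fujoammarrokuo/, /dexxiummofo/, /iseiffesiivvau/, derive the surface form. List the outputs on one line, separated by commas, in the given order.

fujoamarokuo, dexiumofo, iseifesiivau

/fujoammarrokuo/: /mm/ is a geminate; the first /m/ deletes. /rr/ is a geminate; the first /r/ deletes. → [fujoamarokuo].
/dexxiummofo/: /xx/ is a geminate; the first /x/ deletes. /mm/ is a geminate; the first /m/ deletes. → [dexiumofo].
/iseiffesiivvau/: /ff/ is a geminate; the first /f/ deletes. /vv/ is a geminate; the first /v/ deletes. → [iseifesiivau].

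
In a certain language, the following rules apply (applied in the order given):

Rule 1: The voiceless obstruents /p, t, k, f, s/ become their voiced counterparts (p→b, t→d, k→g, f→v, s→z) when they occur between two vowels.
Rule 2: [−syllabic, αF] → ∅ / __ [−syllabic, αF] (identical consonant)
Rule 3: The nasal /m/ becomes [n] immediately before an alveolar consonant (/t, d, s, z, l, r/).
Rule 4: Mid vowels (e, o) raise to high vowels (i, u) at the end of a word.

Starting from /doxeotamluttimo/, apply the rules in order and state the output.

Rule 1 (intervocalic voicing): /t/ is a voiceless obstruent between vowels /o/ and /a/, so it voices to [d]. /doxeotamluttimo/ → doxeodamluttimo.
Rule 2 (degemination): /tt/ is a geminate; the first /t/ deletes. /doxeodamluttimo/ → doxeodamlutimo.
Rule 3 (nasal place assimilation): /m/ precedes the alveolar consonant /l/, so it assimilates in place to [n]. /doxeodamlutimo/ → doxeodanlutimo.
Rule 4 (final vowel raising): /o/ is a mid vowel in word-final position, so it raises to [u]. /doxeodanlutimo/ → doxeodanlutimu.

doxeodanlutimu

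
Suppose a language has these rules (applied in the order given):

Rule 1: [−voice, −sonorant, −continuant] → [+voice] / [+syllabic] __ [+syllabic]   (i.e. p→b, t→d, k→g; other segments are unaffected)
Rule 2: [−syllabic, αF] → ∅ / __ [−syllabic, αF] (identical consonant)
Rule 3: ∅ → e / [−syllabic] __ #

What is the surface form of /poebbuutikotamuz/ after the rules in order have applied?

poebuudigodamuze

Rule 1 (intervocalic voicing): /t/ is a voiceless stop between vowels /u/ and /i/, so it voices to [d]. /k/ is a voiceless stop between vowels /i/ and /o/, so it voices to [g]. /t/ is a voiceless stop between vowels /o/ and /a/, so it voices to [d]. /poebbuutikotamuz/ → poebbuudigodamuz.
Rule 2 (degemination): /bb/ is a geminate; the first /b/ deletes. /poebbuudigodamuz/ → poebuudigodamuz.
Rule 3 (final e-epenthesis): the form ends in the consonant /z/, so [e] is inserted word-finally. /poebuudigodamuz/ → poebuudigodamuze.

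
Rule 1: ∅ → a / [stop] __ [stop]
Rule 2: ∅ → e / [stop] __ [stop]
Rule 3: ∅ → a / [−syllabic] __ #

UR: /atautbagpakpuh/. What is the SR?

atautabagapakapuha

Rule 1 (stop-cluster a-epenthesis): /t/ and /b/ form a stop–stop cluster, so [a] is inserted between them. /g/ and /p/ form a stop–stop cluster, so [a] is inserted between them. /k/ and /p/ form a stop–stop cluster, so [a] is inserted between them. /atautbagpakpuh/ → atautabagapakapuh.
Rule 2 (stop-cluster e-epenthesis): no segment meets the environment; /atautabagapakapuh/ is unchanged.
Rule 3 (final a-epenthesis): the form ends in the consonant /h/, so [a] is inserted word-finally. /atautabagapakapuh/ → atautabagapakapuha.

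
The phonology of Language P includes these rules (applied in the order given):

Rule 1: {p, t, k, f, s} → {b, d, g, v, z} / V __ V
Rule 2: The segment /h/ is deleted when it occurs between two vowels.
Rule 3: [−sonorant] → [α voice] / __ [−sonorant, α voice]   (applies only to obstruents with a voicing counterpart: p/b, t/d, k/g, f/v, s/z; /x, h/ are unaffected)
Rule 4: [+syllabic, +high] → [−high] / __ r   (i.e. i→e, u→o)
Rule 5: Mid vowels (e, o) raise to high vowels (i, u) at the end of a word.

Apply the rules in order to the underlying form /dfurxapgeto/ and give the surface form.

Rule 1 (intervocalic voicing): /t/ is a voiceless obstruent between vowels /e/ and /o/, so it voices to [d]. /dfurxapgeto/ → dfurxapgedo.
Rule 2 (intervocalic h-deletion): no segment meets the environment; /dfurxapgedo/ is unchanged.
Rule 3 (regressive voicing assimilation): /d/ precedes the voiceless obstruent /f/, so it devoices to [t] by assimilation. /p/ precedes the voiced obstruent /g/, so it voices to [b] by assimilation. /dfurxapgedo/ → tfurxabgedo.
Rule 4 (pre-rhotic lowering): /u/ is a high vowel immediately before /r/, so it lowers to [o]. /tfurxabgedo/ → tforxabgedo.
Rule 5 (final vowel raising): /o/ is a mid vowel in word-final position, so it raises to [u]. /tforxabgedo/ → tforxabgedu.

tforxabgedu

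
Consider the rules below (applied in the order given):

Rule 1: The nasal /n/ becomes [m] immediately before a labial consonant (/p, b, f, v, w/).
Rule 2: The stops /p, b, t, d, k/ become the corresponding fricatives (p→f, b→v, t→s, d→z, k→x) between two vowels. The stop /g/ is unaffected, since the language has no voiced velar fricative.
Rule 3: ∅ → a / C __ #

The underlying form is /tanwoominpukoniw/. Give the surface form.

Rule 1 (nasal place assimilation): /n/ precedes the labial consonant /w/, so it assimilates in place to [m]. /n/ precedes the labial consonant /p/, so it assimilates in place to [m]. /tanwoominpukoniw/ → tamwoomimpukoniw.
Rule 2 (intervocalic spirantization): /k/ is a stop between vowels /u/ and /o/, so it spirantizes to the fricative [x]. /tamwoomimpukoniw/ → tamwoomimpuxoniw.
Rule 3 (final a-epenthesis): the form ends in the consonant /w/, so [a] is inserted word-finally. /tamwoomimpuxoniw/ → tamwoomimpuxoniwa.

tamwoomimpuxoniwa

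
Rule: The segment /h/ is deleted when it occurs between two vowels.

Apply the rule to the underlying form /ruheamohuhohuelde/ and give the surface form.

rueamououelde

/h/ occurs between vowels /u/ and /e/, so it deletes.
/h/ occurs between vowels /o/ and /u/, so it deletes.
/h/ occurs between vowels /u/ and /o/, so it deletes.
/h/ occurs between vowels /o/ and /u/, so it deletes.
Surface form: [rueamououelde].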